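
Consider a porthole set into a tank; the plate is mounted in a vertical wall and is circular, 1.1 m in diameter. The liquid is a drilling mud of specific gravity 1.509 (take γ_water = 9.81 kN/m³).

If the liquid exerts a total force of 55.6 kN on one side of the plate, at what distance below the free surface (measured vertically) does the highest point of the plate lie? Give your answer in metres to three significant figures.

γ = 1.509 × 9.81 = 14.80329 kN/m³.
A = π(0.55)² = 0.950332 m².
From F = γ·h_c·A, the centroid depth is h_c = 55.6/(14.80329 × 0.950332) = 3.95222 m.
The centroid is at the centre, 0.55 m below the top of the plate, so the highest point sits at h_top = 3.95222 − 0.55 = 3.40222 m below the surface.

d_top ≈ 3.40 m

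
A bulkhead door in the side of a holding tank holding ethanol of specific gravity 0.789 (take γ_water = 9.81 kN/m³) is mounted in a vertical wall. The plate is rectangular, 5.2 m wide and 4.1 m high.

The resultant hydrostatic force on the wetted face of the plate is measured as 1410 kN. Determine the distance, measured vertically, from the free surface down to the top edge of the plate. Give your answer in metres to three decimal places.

d_top ≈ 6.494 m

γ = 0.789 × 9.81 = 7.74009 kN/m³.
A = 5.2 × 4.1 = 21.32 m².
From F = γ·h_c·A, the centroid depth is h_c = 1410/(7.74009 × 21.32) = 8.54449 m.
The centroid lies 4.1/2 = 2.05 m below the top edge, so the top edge sits at h_top = 8.54449 − 2.05 = 6.49449 m below the surface.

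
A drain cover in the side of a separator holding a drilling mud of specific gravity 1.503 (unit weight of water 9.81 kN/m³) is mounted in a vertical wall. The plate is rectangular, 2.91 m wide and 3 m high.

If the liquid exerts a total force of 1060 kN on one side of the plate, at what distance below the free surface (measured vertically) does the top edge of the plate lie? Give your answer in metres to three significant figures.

d_top ≈ 6.74 m

γ = 1.503 × 9.81 = 14.74443 kN/m³.
A = 2.91 × 3 = 8.73 m².
From F = γ·h_c·A, the centroid depth is h_c = 1060/(14.74443 × 8.73) = 8.235 m.
The centroid lies 3/2 = 1.5 m below the top edge, so the top edge sits at h_top = 8.235 − 1.5 = 6.735 m below the surface.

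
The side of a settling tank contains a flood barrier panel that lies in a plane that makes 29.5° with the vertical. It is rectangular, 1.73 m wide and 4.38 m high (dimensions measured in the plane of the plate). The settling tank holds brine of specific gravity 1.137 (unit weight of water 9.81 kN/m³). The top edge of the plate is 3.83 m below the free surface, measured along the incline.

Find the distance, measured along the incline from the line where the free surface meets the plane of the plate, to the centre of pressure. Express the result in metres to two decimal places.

γ = 1.137 × 9.81 = 11.15397 kN/m³.
The plate makes 29.5° with the vertical, i.e. θ = 90° − 29.5° = 60.5° to the horizontal. Measuring y along the incline from the free-surface line, vertical depth h = y·sinθ with sinθ = 0.870356.
The centroid lies 4.38/2 = 2.19 m below the top edge, so y_c = 3.83 + 2.19 = 6.02 m and h_c = 6.02 × 0.870356 = 5.23954 m.
A = 1.73 × 4.38 = 7.5774 m².
Resultant F = γ·h_c·A = 11.15397 × 5.23954 × 7.5774 = 442.836 kN.
I_c = b·h³/12 = 1.73 × 4.38³/12 = 12.114 m⁴.
Centre of pressure: y_p = y_c + I_c/(y_c·A) = 6.02 + 12.114/(6.02 × 7.5774) = 6.02 + 0.265565 = 6.28556 m along the plane.

y_p = 6.29 m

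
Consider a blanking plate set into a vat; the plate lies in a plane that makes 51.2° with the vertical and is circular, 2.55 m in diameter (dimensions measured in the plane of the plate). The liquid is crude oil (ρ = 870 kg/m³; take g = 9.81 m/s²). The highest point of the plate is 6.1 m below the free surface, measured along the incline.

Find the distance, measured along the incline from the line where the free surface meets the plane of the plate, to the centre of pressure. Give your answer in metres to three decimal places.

y_p = 7.430 m

γ = ρg = 870 × 9.81 / 1000 = 8.5347 kN/m³.
The plate makes 51.2° with the vertical, i.e. θ = 90° − 51.2° = 38.8° to the horizontal. Measuring y along the incline from the free-surface line, vertical depth h = y·sinθ with sinθ = 0.626604.
The centroid is at the centre, 1.275 m below the top of the plate, so y_c = 6.1 + 1.275 = 7.375 m and h_c = 7.375 × 0.626604 = 4.6212 m.
A = π(1.275)² = 5.10705 m².
Resultant F = γ·h_c·A = 8.5347 × 4.6212 × 5.10705 = 201.425 kN.
I_c = πr⁴/4 = π × 1.275⁴/4 = 2.07554 m⁴.
Centre of pressure: y_p = y_c + I_c/(y_c·A) = 7.375 + 2.07554/(7.375 × 5.10705) = 7.375 + 0.055106 = 7.43011 m along the plane.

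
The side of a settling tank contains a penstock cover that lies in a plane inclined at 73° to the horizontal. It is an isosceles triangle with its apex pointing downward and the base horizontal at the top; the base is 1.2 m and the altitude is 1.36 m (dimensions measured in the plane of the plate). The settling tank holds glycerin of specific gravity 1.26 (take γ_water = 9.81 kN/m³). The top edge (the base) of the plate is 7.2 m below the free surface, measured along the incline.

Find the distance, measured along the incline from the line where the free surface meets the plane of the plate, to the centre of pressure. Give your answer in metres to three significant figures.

y_p = 7.67 m

γ = 1.26 × 9.81 = 12.3606 kN/m³.
Let θ = 73° be the plate's angle to the horizontal; measure y along the incline from where the plane meets the free surface. Vertical depth h = y·sinθ with sinθ = 0.956305.
With the apex down, the centroid sits h/3 = 1.36/3 = 0.453333 m below the base (the top edge), so y_c = 7.2 + 0.453333 = 7.65333 m and h_c = 7.65333 × 0.956305 = 7.31892 m.
A = ½ × 1.2 × 1.36 = 0.816 m².
Resultant F = γ·h_c·A = 12.3606 × 7.31892 × 0.816 = 73.8205 kN.
I_c = b·h³/36 = 1.2 × 1.36³/36 = 0.0838485 m⁴.
Centre of pressure: y_p = y_c + I_c/(y_c·A) = 7.65333 + 0.0838485/(7.65333 × 0.816) = 7.65333 + 0.0134262 = 7.66676 m along the plane.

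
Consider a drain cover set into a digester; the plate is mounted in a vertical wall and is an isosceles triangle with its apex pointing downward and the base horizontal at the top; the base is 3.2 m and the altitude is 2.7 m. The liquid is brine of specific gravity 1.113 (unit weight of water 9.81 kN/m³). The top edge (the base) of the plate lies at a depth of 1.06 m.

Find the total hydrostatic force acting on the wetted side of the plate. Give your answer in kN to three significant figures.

γ = 1.113 × 9.81 = 10.91853 kN/m³.
With the apex down, the centroid sits h/3 = 2.7/3 = 0.9 m below the base (the top edge), so the centroid depth is h_c = 1.06 + 0.9 = 1.96 m.
A = ½ × 3.2 × 2.7 = 4.32 m².
Resultant F = γ·h_c·A = 10.91853 × 1.96 × 4.32 = 92.4494 kN.

F ≈ 92.4 kN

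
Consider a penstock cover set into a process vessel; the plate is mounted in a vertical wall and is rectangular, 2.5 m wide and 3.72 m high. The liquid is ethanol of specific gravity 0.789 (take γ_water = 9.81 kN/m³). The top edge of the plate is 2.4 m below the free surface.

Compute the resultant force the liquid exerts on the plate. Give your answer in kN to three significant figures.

F ≈ 307 kN

γ = 0.789 × 9.81 = 7.74009 kN/m³.
The centroid lies 3.72/2 = 1.86 m below the top edge, so the centroid depth is h_c = 2.4 + 1.86 = 4.26 m.
A = 2.5 × 3.72 = 9.3 m².
Resultant F = γ·h_c·A = 7.74009 × 4.26 × 9.3 = 306.647 kN.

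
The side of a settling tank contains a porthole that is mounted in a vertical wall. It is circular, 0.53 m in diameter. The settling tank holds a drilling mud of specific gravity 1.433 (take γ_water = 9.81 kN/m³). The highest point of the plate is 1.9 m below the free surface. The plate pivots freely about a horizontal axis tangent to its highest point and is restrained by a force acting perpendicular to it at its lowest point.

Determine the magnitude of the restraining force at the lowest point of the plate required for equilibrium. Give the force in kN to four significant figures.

P ≈ 3.460 kN

γ = 1.433 × 9.81 = 14.05773 kN/m³.
The centroid is at the centre, 0.265 m below the top of the plate, so the centroid depth is h_c = 1.9 + 0.265 = 2.165 m.
A = π(0.265)² = 0.220618 m².
Resultant F = γ·h_c·A = 14.05773 × 2.165 × 0.220618 = 6.71451 kN.
I_c = πr⁴/4 = π × 0.265⁴/4 = 0.00387323 m⁴.
Centre of pressure: y_p = y_c + I_c/(y_c·A) = 2.165 + 0.00387323/(2.165 × 0.220618) = 2.165 + 0.00810913 = 2.17311 m along the plane.
The resultant acts 0.265 + 0.00810913 = 0.273109 m (along the plate) below the hinge at the top edge, so the moment about the hinge is M = F × 0.273109 = 6.71451 × 0.273109 = 1.83379 kN·m.
A normal force at the bottom, 0.53 m from the hinge, must supply this moment: P = 1.83379/0.53 = 3.45998 kN.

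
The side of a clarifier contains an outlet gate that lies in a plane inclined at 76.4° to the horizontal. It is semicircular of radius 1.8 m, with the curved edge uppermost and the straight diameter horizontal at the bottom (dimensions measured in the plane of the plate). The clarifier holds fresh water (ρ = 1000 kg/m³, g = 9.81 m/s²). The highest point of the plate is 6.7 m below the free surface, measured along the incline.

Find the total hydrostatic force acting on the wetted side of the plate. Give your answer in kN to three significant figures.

F ≈ 375 kN

γ = ρg = 1000 × 9.81 = 9810 N/m³ = 9.81 kN/m³.
Let θ = 76.4° be the plate's angle to the horizontal; measure y along the incline from where the plane meets the free surface. Vertical depth h = y·sinθ with sinθ = 0.971961.
The centroid lies 4r/(3π) = 0.763944 m above the diameter, so r − 4r/(3π) = 1.8 − 0.763944 = 1.03606 m below the topmost point, so y_c = 6.7 + 1.03606 = 7.73606 m and h_c = 7.73606 × 0.971961 = 7.51915 m.
A = πr²/2 = π × 1.8²/2 = 5.08938 m².
Resultant F = γ·h_c·A = 9.81 × 7.51915 × 5.08938 = 375.407 kN.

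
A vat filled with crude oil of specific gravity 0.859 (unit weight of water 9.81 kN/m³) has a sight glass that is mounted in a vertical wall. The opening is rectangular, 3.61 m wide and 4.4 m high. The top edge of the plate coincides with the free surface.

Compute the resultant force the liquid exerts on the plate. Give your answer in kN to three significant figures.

γ = 0.859 × 9.81 = 8.42679 kN/m³.
The centroid lies 4.4/2 = 2.2 m below the top edge, so the centroid depth is h_c = 2.2 m.
A = 3.61 × 4.4 = 15.884 m².
Resultant F = γ·h_c·A = 8.42679 × 2.2 × 15.884 = 294.472 kN.

F ≈ 294 kN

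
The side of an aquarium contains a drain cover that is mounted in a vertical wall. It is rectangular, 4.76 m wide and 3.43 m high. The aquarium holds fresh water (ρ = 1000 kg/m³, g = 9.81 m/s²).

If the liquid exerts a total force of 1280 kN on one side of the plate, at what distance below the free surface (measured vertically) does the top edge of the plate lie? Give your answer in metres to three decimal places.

d_top ≈ 6.277 m

γ = ρg = 1000 × 9.81 = 9810 N/m³ = 9.81 kN/m³.
A = 4.76 × 3.43 = 16.3268 m².
From F = γ·h_c·A, the centroid depth is h_c = 1280/(9.81 × 16.3268) = 7.99171 m.
The centroid lies 3.43/2 = 1.715 m below the top edge, so the top edge sits at h_top = 7.99171 − 1.715 = 6.27671 m below the surface.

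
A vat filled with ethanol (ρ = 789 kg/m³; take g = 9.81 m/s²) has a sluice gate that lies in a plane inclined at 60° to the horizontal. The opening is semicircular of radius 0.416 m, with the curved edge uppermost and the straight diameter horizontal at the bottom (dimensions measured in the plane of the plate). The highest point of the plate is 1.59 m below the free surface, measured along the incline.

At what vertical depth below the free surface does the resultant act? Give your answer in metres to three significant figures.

γ = ρg = 789 × 9.81 / 1000 = 7.74009 kN/m³.
Let θ = 60° be the plate's angle to the horizontal; measure y along the incline from where the plane meets the free surface. Vertical depth h = y·sinθ with sinθ = 0.866025.
The centroid lies 4r/(3π) = 0.176556 m above the diameter, so r − 4r/(3π) = 0.416 − 0.176556 = 0.239444 m below the topmost point, so y_c = 1.59 + 0.239444 = 1.82944 m and h_c = 1.82944 × 0.866025 = 1.58434 m.
A = πr²/2 = π × 0.416²/2 = 0.271836 m².
Resultant F = γ·h_c·A = 7.74009 × 1.58434 × 0.271836 = 3.33351 kN.
I_c = (π/8 − 8/(9π))·r⁴ = 0.109757 × 0.416⁴ = 0.00328704 m⁴.
Centre of pressure: y_p = y_c + I_c/(y_c·A) = 1.82944 + 0.00328704/(1.82944 × 0.271836) = 1.82944 + 0.00660967 = 1.83605 m along the plane.
Vertically, h_p = y_p·sinθ = 1.83605 × 0.866025 = 1.59007 m.

h_p = 1.59 m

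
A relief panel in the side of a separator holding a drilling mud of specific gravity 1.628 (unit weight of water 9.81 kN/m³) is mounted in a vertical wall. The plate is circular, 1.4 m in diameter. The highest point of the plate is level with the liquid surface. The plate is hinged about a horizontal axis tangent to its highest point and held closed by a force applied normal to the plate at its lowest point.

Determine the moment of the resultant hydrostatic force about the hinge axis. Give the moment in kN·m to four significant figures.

M ≈ 15.06 kN·m

γ = 1.628 × 9.81 = 15.97068 kN/m³.
The centroid is at the centre, 0.7 m below the top of the plate, so the centroid depth is h_c = 0.7 m.
A = π(0.7)² = 1.53938 m².
Resultant F = γ·h_c·A = 15.97068 × 0.7 × 1.53938 = 17.2095 kN.
I_c = πr⁴/4 = π × 0.7⁴/4 = 0.188574 m⁴.
Centre of pressure: y_p = y_c + I_c/(y_c·A) = 0.7 + 0.188574/(0.7 × 1.53938) = 0.7 + 0.175 = 0.875 m along the plane.
The resultant acts 0.7 + 0.175 = 0.875 m (along the plate) below the hinge at the top edge, so the moment about the hinge is M = F × 0.875 = 17.2095 × 0.875 = 15.0583 kN·m.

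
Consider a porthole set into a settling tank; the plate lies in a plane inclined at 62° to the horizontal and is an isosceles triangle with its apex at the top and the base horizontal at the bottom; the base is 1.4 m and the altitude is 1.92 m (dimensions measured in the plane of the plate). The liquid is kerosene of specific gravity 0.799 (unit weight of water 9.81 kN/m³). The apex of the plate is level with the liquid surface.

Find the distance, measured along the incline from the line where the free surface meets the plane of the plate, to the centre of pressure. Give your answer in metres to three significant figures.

y_p = 1.44 m

γ = 0.799 × 9.81 = 7.83819 kN/m³.
Let θ = 62° be the plate's angle to the horizontal; measure y along the incline from where the plane meets the free surface. Vertical depth h = y·sinθ with sinθ = 0.882948.
With the apex up, the centroid sits 2h/3 = 2 × 1.92/3 = 1.28 m below the apex, so y_c = 1.28 m and h_c = 1.28 × 0.882948 = 1.13017 m.
A = ½ × 1.4 × 1.92 = 1.344 m².
Resultant F = γ·h_c·A = 7.83819 × 1.13017 × 1.344 = 11.9058 kN.
I_c = b·h³/36 = 1.4 × 1.92³/36 = 0.275251 m⁴.
Centre of pressure: y_p = y_c + I_c/(y_c·A) = 1.28 + 0.275251/(1.28 × 1.344) = 1.28 + 0.16 = 1.44 m along the plane.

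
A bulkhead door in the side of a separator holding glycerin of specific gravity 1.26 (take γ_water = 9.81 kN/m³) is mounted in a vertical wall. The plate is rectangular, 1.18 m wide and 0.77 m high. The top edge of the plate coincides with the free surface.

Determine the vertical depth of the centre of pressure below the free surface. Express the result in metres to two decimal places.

h_p = 0.51 m

γ = 1.26 × 9.81 = 12.3606 kN/m³.
The centroid lies 0.77/2 = 0.385 m below the top edge, so the centroid depth is h_c = 0.385 m.
A = 1.18 × 0.77 = 0.9086 m².
Resultant F = γ·h_c·A = 12.3606 × 0.385 × 0.9086 = 4.32387 kN.
I_c = b·h³/12 = 1.18 × 0.77³/12 = 0.0448924 m⁴.
Centre of pressure: y_p = y_c + I_c/(y_c·A) = 0.385 + 0.0448924/(0.385 × 0.9086) = 0.385 + 0.128333 = 0.513333 m along the plane.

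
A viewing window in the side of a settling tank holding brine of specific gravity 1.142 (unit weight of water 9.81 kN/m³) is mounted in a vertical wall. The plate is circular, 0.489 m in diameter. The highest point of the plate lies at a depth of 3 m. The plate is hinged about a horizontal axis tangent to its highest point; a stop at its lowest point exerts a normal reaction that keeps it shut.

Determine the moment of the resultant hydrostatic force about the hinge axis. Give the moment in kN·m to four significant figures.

M ≈ 1.700 kN·m

γ = 1.142 × 9.81 = 11.20302 kN/m³.
The centroid is at the centre, 0.2445 m below the top of the plate, so the centroid depth is h_c = 3 + 0.2445 = 3.2445 m.
A = π(0.2445)² = 0.187805 m².
Resultant F = γ·h_c·A = 11.20302 × 3.2445 × 0.187805 = 6.82637 kN.
I_c = πr⁴/4 = π × 0.2445⁴/4 = 0.00280676 m⁴.
Centre of pressure: y_p = y_c + I_c/(y_c·A) = 3.2445 + 0.00280676/(3.2445 × 0.187805) = 3.2445 + 0.00460628 = 3.24911 m along the plane.
The resultant acts 0.2445 + 0.00460628 = 0.249106 m (along the plate) below the hinge at the top edge, so the moment about the hinge is M = F × 0.249106 = 6.82637 × 0.249106 = 1.70049 kN·m.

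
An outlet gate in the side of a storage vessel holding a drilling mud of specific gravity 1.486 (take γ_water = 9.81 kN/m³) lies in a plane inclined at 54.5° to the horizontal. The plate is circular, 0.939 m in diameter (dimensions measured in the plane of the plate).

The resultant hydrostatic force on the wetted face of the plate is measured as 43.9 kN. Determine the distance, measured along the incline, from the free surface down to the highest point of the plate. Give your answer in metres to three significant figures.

y_top ≈ 4.87 m

γ = 1.486 × 9.81 = 14.57766 kN/m³.
A = π(0.4695)² = 0.692502 m².
From F = γ·h_c·A, the centroid depth is h_c = 43.9/(14.57766 × 0.692502) = 4.34866 m.
Let θ = 54.5° be the plate's angle to the horizontal; measure y along the incline from where the plane meets the free surface. Vertical depth h = y·sinθ with sinθ = 0.814116.
Along the incline, y_c = h_c/sinθ = 4.34866/0.814116 = 5.34157 m.
The centroid is at the centre, 0.4695 m below the top of the plate, so the highest point sits at y_top = 5.34157 − 0.4695 = 4.87207 m along the incline.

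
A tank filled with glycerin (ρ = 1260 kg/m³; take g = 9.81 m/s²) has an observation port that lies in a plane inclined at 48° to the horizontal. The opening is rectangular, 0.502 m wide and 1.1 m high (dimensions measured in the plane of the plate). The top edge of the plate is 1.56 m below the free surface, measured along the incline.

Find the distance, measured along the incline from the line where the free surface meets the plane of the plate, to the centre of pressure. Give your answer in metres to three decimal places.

y_p = 2.158 m

γ = ρg = 1260 × 9.81 / 1000 = 12.3606 kN/m³.
Let θ = 48° be the plate's angle to the horizontal; measure y along the incline from where the plane meets the free surface. Vertical depth h = y·sinθ with sinθ = 0.743145.
The centroid lies 1.1/2 = 0.55 m below the top edge, so y_c = 1.56 + 0.55 = 2.11 m and h_c = 2.11 × 0.743145 = 1.56804 m.
A = 0.502 × 1.1 = 0.5522 m².
Resultant F = γ·h_c·A = 12.3606 × 1.56804 × 0.5522 = 10.7027 kN.
I_c = b·h³/12 = 0.502 × 1.1³/12 = 0.0556802 m⁴.
Centre of pressure: y_p = y_c + I_c/(y_c·A) = 2.11 + 0.0556802/(2.11 × 0.5522) = 2.11 + 0.0477883 = 2.15779 m along the plane.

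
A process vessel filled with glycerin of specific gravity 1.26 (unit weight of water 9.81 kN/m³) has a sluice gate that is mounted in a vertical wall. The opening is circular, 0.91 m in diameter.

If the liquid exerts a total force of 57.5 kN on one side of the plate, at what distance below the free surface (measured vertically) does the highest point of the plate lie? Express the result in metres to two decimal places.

γ = 1.26 × 9.81 = 12.3606 kN/m³.
A = π(0.455)² = 0.650388 m².
From F = γ·h_c·A, the centroid depth is h_c = 57.5/(12.3606 × 0.650388) = 7.15247 m.
The centroid is at the centre, 0.455 m below the top of the plate, so the highest point sits at h_top = 7.15247 − 0.455 = 6.69747 m below the surface.

d_top ≈ 6.70 m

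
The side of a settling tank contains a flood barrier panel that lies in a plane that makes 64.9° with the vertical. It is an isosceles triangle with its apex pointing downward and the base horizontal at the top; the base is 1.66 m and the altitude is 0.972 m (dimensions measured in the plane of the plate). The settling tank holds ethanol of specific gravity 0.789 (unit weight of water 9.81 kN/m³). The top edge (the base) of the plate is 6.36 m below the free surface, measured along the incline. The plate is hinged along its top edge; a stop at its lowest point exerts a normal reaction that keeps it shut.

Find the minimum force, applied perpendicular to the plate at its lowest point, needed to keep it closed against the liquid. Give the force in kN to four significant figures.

γ = 0.789 × 9.81 = 7.74009 kN/m³.
The plate makes 64.9° with the vertical, i.e. θ = 90° − 64.9° = 25.1° to the horizontal. Measuring y along the incline from the free-surface line, vertical depth h = y·sinθ with sinθ = 0.424199.
With the apex down, the centroid sits h/3 = 0.972/3 = 0.324 m below the base (the top edge), so y_c = 6.36 + 0.324 = 6.684 m and h_c = 6.684 × 0.424199 = 2.83535 m.
A = ½ × 1.66 × 0.972 = 0.80676 m².
Resultant F = γ·h_c·A = 7.74009 × 2.83535 × 0.80676 = 17.705 kN.
I_c = b·h³/36 = 1.66 × 0.972³/36 = 0.0423452 m⁴.
Centre of pressure: y_p = y_c + I_c/(y_c·A) = 6.684 + 0.0423452/(6.684 × 0.80676) = 6.684 + 0.00785278 = 6.69185 m along the plane.
The resultant acts 0.324 + 0.00785278 = 0.331853 m (along the plate) below the hinge at the top edge, so the moment about the hinge is M = F × 0.331853 = 17.705 × 0.331853 = 5.87546 kN·m.
A normal force at the bottom, 0.972 m from the hinge, must supply this moment: P = 5.87546/0.972 = 6.04471 kN.

P ≈ 6.045 kN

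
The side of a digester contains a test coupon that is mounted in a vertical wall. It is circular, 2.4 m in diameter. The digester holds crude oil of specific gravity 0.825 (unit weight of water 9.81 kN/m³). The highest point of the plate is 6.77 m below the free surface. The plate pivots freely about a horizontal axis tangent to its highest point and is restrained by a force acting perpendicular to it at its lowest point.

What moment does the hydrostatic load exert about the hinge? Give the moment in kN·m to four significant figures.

M ≈ 363.3 kN·m

γ = 0.825 × 9.81 = 8.09325 kN/m³.
The centroid is at the centre, 1.2 m below the top of the plate, so the centroid depth is h_c = 6.77 + 1.2 = 7.97 m.
A = π(1.2)² = 4.52389 m².
Resultant F = γ·h_c·A = 8.09325 × 7.97 × 4.52389 = 291.805 kN.
I_c = πr⁴/4 = π × 1.2⁴/4 = 1.6286 m⁴.
Centre of pressure: y_p = y_c + I_c/(y_c·A) = 7.97 + 1.6286/(7.97 × 4.52389) = 7.97 + 0.0451694 = 8.01517 m along the plane.
The resultant acts 1.2 + 0.0451694 = 1.24517 m (along the plate) below the hinge at the top edge, so the moment about the hinge is M = F × 1.24517 = 291.805 × 1.24517 = 363.347 kN·m.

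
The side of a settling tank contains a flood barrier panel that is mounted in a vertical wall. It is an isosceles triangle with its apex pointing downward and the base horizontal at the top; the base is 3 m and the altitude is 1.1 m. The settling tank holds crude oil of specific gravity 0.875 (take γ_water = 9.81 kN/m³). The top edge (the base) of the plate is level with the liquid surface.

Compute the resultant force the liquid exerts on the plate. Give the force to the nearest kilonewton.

F ≈ 5 kN

γ = 0.875 × 9.81 = 8.58375 kN/m³.
With the apex down, the centroid sits h/3 = 1.1/3 = 0.366667 m below the base (the top edge), so the centroid depth is h_c = 0.366667 m.
A = ½ × 3 × 1.1 = 1.65 m².
Resultant F = γ·h_c·A = 8.58375 × 0.366667 × 1.65 = 5.19317 kN.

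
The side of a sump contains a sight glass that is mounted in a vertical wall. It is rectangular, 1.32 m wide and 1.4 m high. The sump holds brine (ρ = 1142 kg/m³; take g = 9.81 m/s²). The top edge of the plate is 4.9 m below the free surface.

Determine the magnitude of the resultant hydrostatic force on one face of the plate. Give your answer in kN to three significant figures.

γ = ρg = 1142 × 9.81 / 1000 = 11.20302 kN/m³.
The centroid lies 1.4/2 = 0.7 m below the top edge, so the centroid depth is h_c = 4.9 + 0.7 = 5.6 m.
A = 1.32 × 1.4 = 1.848 m².
Resultant F = γ·h_c·A = 11.20302 × 5.6 × 1.848 = 115.938 kN.

F ≈ 116 kN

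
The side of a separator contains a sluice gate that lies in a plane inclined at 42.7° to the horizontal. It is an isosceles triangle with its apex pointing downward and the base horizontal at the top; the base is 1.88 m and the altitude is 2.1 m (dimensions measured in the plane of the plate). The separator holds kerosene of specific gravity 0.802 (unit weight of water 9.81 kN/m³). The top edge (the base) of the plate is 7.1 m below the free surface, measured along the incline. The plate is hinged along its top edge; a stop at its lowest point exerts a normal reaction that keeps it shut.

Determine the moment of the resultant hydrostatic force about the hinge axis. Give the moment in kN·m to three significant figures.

γ = 0.802 × 9.81 = 7.86762 kN/m³.
Let θ = 42.7° be the plate's angle to the horizontal; measure y along the incline from where the plane meets the free surface. Vertical depth h = y·sinθ with sinθ = 0.678160.
With the apex down, the centroid sits h/3 = 2.1/3 = 0.7 m below the base (the top edge), so y_c = 7.1 + 0.7 = 7.8 m and h_c = 7.8 × 0.678160 = 5.28965 m.
A = ½ × 1.88 × 2.1 = 1.974 m².
Resultant F = γ·h_c·A = 7.86762 × 5.28965 × 1.974 = 82.1519 kN.
I_c = b·h³/36 = 1.88 × 2.1³/36 = 0.48363 m⁴.
Centre of pressure: y_p = y_c + I_c/(y_c·A) = 7.8 + 0.48363/(7.8 × 1.974) = 7.8 + 0.0314103 = 7.83141 m along the plane.
The resultant acts 0.7 + 0.0314103 = 0.73141 m (along the plate) below the hinge at the top edge, so the moment about the hinge is M = F × 0.73141 = 82.1519 × 0.73141 = 60.0867 kN·m.

M ≈ 60.1 kN·m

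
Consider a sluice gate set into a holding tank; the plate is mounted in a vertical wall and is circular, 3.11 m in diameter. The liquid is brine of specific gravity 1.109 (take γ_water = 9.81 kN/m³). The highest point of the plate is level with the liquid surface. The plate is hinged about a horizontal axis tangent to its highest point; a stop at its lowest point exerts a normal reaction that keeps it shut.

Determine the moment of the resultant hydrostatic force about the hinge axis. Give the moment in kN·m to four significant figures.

γ = 1.109 × 9.81 = 10.87929 kN/m³.
The centroid is at the centre, 1.555 m below the top of the plate, so the centroid depth is h_c = 1.555 m.
A = π(1.555)² = 7.59645 m².
Resultant F = γ·h_c·A = 10.87929 × 1.555 × 7.59645 = 128.511 kN.
I_c = πr⁴/4 = π × 1.555⁴/4 = 4.5921 m⁴.
Centre of pressure: y_p = y_c + I_c/(y_c·A) = 1.555 + 4.5921/(1.555 × 7.59645) = 1.555 + 0.38875 = 1.94375 m along the plane.
The resultant acts 1.555 + 0.38875 = 1.94375 m (along the plate) below the hinge at the top edge, so the moment about the hinge is M = F × 1.94375 = 128.511 × 1.94375 = 249.793 kN·m.

M ≈ 249.8 kN·m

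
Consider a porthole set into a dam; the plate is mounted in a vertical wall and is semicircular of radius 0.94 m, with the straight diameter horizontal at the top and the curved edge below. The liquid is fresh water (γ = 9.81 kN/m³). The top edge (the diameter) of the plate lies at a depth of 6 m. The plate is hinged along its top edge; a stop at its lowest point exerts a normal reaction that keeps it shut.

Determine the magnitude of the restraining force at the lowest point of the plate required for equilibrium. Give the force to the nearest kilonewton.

P ≈ 38 kN

γ = 9.81 kN/m³.
The centroid of a semicircle lies 4r/(3π) = 0.398948 m from the diameter, here below the top edge, so the centroid depth is h_c = 6 + 0.398948 = 6.39895 m.
A = πr²/2 = π × 0.94²/2 = 1.38796 m².
Resultant F = γ·h_c·A = 9.81 × 6.39895 × 1.38796 = 87.1274 kN.
I_c = (π/8 − 8/(9π))·r⁴ = 0.109757 × 0.94⁴ = 0.0856927 m⁴.
Centre of pressure: y_p = y_c + I_c/(y_c·A) = 6.39895 + 0.0856927/(6.39895 × 1.38796) = 6.39895 + 0.00964846 = 6.4086 m along the plane.
The resultant acts 0.398948 + 0.00964846 = 0.408596 m (along the plate) below the hinge at the top edge, so the moment about the hinge is M = F × 0.408596 = 87.1274 × 0.408596 = 35.5999 kN·m.
A normal force at the bottom, 0.94 m from the hinge, must supply this moment: P = 35.5999/0.94 = 37.8722 kN.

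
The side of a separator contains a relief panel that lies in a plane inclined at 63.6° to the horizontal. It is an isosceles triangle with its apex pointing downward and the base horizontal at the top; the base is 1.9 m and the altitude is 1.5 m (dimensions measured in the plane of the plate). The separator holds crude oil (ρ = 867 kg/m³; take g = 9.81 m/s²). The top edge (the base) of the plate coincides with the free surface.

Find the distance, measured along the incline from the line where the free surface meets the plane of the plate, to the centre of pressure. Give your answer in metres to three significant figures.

y_p = 0.750 m

γ = ρg = 867 × 9.81 / 1000 = 8.50527 kN/m³.
Let θ = 63.6° be the plate's angle to the horizontal; measure y along the incline from where the plane meets the free surface. Vertical depth h = y·sinθ with sinθ = 0.895712.
With the apex down, the centroid sits h/3 = 1.5/3 = 0.5 m below the base (the top edge), so y_c = 0.5 m and h_c = 0.5 × 0.895712 = 0.447856 m.
A = ½ × 1.9 × 1.5 = 1.425 m².
Resultant F = γ·h_c·A = 8.50527 × 0.447856 × 1.425 = 5.42802 kN.
I_c = b·h³/36 = 1.9 × 1.5³/36 = 0.178125 m⁴.
Centre of pressure: y_p = y_c + I_c/(y_c·A) = 0.5 + 0.178125/(0.5 × 1.425) = 0.5 + 0.25 = 0.75 m along the plane.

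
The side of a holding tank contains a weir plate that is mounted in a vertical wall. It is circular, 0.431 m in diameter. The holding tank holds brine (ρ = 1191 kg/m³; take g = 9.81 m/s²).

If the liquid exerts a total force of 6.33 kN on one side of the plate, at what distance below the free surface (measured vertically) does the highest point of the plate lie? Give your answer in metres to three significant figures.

d_top ≈ 3.50 m

γ = ρg = 1191 × 9.81 / 1000 = 11.68371 kN/m³.
A = π(0.2155)² = 0.145896 m².
From F = γ·h_c·A, the centroid depth is h_c = 6.33/(11.68371 × 0.145896) = 3.71347 m.
The centroid is at the centre, 0.2155 m below the top of the plate, so the highest point sits at h_top = 3.71347 − 0.2155 = 3.49797 m below the surface.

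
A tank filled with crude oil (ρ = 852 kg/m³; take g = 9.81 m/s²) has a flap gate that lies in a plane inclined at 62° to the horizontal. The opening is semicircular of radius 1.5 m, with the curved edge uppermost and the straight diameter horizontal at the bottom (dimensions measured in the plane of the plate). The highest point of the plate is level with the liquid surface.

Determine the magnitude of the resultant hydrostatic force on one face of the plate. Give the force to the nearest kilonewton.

F ≈ 23 kN

γ = ρg = 852 × 9.81 / 1000 = 8.35812 kN/m³.
Let θ = 62° be the plate's angle to the horizontal; measure y along the incline from where the plane meets the free surface. Vertical depth h = y·sinθ with sinθ = 0.882948.
The centroid lies 4r/(3π) = 0.63662 m above the diameter, so r − 4r/(3π) = 1.5 − 0.63662 = 0.86338 m below the topmost point, so y_c = 0.86338 m and h_c = 0.86338 × 0.882948 = 0.76232 m.
A = πr²/2 = π × 1.5²/2 = 3.53429 m².
Resultant F = γ·h_c·A = 8.35812 × 0.76232 × 3.53429 = 22.5189 kN.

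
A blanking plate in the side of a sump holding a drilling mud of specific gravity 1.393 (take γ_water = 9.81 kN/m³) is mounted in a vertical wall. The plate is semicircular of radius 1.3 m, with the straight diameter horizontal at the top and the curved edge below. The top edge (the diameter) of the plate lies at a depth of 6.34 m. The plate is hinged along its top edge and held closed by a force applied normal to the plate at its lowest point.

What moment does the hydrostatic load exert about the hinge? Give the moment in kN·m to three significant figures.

M ≈ 142 kN·m

γ = 1.393 × 9.81 = 13.66533 kN/m³.
The centroid of a semicircle lies 4r/(3π) = 0.551737 m from the diameter, here below the top edge, so the centroid depth is h_c = 6.34 + 0.551737 = 6.89174 m.
A = πr²/2 = π × 1.3²/2 = 2.65465 m².
Resultant F = γ·h_c·A = 13.66533 × 6.89174 × 2.65465 = 250.009 kN.
I_c = (π/8 − 8/(9π))·r⁴ = 0.109757 × 1.3⁴ = 0.313477 m⁴.
Centre of pressure: y_p = y_c + I_c/(y_c·A) = 6.89174 + 0.313477/(6.89174 × 2.65465) = 6.89174 + 0.0171344 = 6.90887 m along the plane.
The resultant acts 0.551737 + 0.0171344 = 0.568871 m (along the plate) below the hinge at the top edge, so the moment about the hinge is M = F × 0.568871 = 250.009 × 0.568871 = 142.223 kN·m.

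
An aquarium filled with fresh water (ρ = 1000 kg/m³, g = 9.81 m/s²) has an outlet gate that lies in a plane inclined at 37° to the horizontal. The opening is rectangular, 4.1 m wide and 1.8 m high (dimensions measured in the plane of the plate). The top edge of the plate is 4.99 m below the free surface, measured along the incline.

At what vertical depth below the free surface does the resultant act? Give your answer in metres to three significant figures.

h_p = 3.57 m

γ = ρg = 1000 × 9.81 = 9810 N/m³ = 9.81 kN/m³.
Let θ = 37° be the plate's angle to the horizontal; measure y along the incline from where the plane meets the free surface. Vertical depth h = y·sinθ with sinθ = 0.601815.
The centroid lies 1.8/2 = 0.9 m below the top edge, so y_c = 4.99 + 0.9 = 5.89 m and h_c = 5.89 × 0.601815 = 3.54469 m.
A = 4.1 × 1.8 = 7.38 m².
Resultant F = γ·h_c·A = 9.81 × 3.54469 × 7.38 = 256.628 kN.
I_c = b·h³/12 = 4.1 × 1.8³/12 = 1.9926 m⁴.
Centre of pressure: y_p = y_c + I_c/(y_c·A) = 5.89 + 1.9926/(5.89 × 7.38) = 5.89 + 0.0458404 = 5.93584 m along the plane.
Vertically, h_p = y_p·sinθ = 5.93584 × 0.601815 = 3.57228 m.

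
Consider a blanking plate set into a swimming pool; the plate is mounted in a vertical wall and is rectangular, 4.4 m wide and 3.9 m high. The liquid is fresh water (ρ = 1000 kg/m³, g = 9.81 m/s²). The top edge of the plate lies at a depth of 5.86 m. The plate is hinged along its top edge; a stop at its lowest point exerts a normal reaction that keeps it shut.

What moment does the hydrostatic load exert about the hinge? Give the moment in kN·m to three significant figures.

γ = ρg = 1000 × 9.81 = 9810 N/m³ = 9.81 kN/m³.
The centroid lies 3.9/2 = 1.95 m below the top edge, so the centroid depth is h_c = 5.86 + 1.95 = 7.81 m.
A = 4.4 × 3.9 = 17.16 m².
Resultant F = γ·h_c·A = 9.81 × 7.81 × 17.16 = 1314.73 kN.
I_c = b·h³/12 = 4.4 × 3.9³/12 = 21.7503 m⁴.
Centre of pressure: y_p = y_c + I_c/(y_c·A) = 7.81 + 21.7503/(7.81 × 17.16) = 7.81 + 0.162292 = 7.97229 m along the plane.
The resultant acts 1.95 + 0.162292 = 2.11229 m (along the plate) below the hinge at the top edge, so the moment about the hinge is M = F × 2.11229 = 1314.73 × 2.11229 = 2777.09 kN·m.

M ≈ 2780 kN·m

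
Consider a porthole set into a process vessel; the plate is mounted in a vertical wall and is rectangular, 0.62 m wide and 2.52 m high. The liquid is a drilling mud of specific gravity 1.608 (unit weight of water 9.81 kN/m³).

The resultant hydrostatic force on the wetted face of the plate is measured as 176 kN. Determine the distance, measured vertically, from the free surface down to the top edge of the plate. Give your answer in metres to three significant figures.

γ = 1.608 × 9.81 = 15.77448 kN/m³.
A = 0.62 × 2.52 = 1.5624 m².
From F = γ·h_c·A, the centroid depth is h_c = 176/(15.77448 × 1.5624) = 7.1411 m.
The centroid lies 2.52/2 = 1.26 m below the top edge, so the top edge sits at h_top = 7.1411 − 1.26 = 5.8811 m below the surface.

d_top ≈ 5.88 m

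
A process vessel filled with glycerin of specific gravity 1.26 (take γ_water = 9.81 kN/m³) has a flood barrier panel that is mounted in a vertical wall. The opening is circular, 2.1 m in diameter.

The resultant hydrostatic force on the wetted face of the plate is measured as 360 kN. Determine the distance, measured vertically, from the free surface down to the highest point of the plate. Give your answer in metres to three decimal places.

d_top ≈ 7.359 m

γ = 1.26 × 9.81 = 12.3606 kN/m³.
A = π(1.05)² = 3.46361 m².
From F = γ·h_c·A, the centroid depth is h_c = 360/(12.3606 × 3.46361) = 8.4088 m.
The centroid is at the centre, 1.05 m below the top of the plate, so the highest point sits at h_top = 8.4088 − 1.05 = 7.3588 m below the surface.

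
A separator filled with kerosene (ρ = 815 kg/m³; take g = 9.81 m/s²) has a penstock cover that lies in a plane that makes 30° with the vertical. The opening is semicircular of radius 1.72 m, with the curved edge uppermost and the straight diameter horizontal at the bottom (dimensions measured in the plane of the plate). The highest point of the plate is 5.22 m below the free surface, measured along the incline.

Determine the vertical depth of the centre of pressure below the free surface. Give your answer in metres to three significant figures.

γ = ρg = 815 × 9.81 / 1000 = 7.99515 kN/m³.
The plate makes 30° with the vertical, i.e. θ = 90° − 30° = 60° to the horizontal. Measuring y along the incline from the free-surface line, vertical depth h = y·sinθ with sinθ = 0.866025.
The centroid lies 4r/(3π) = 0.729991 m above the diameter, so r − 4r/(3π) = 1.72 − 0.729991 = 0.990009 m below the topmost point, so y_c = 5.22 + 0.990009 = 6.21001 m and h_c = 6.21001 × 0.866025 = 5.37802 m.
A = πr²/2 = π × 1.72²/2 = 4.64704 m².
Resultant F = γ·h_c·A = 7.99515 × 5.37802 × 4.64704 = 199.814 kN.
I_c = (π/8 − 8/(9π))·r⁴ = 0.109757 × 1.72⁴ = 0.960608 m⁴.
Centre of pressure: y_p = y_c + I_c/(y_c·A) = 6.21001 + 0.960608/(6.21001 × 4.64704) = 6.21001 + 0.0332872 = 6.2433 m along the plane.
Vertically, h_p = y_p·sinθ = 6.2433 × 0.866025 = 5.40685 m.

h_p = 5.41 m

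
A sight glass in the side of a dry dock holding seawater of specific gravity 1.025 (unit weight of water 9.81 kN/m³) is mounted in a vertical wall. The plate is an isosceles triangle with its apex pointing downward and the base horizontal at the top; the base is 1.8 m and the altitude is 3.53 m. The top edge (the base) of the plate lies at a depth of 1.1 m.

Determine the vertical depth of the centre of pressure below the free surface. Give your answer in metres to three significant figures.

h_p = 2.58 m

γ = 1.025 × 9.81 = 10.05525 kN/m³.
With the apex down, the centroid sits h/3 = 3.53/3 = 1.17667 m below the base (the top edge), so the centroid depth is h_c = 1.1 + 1.17667 = 2.27667 m.
A = ½ × 1.8 × 3.53 = 3.177 m².
Resultant F = γ·h_c·A = 10.05525 × 2.27667 × 3.177 = 72.7294 kN.
I_c = b·h³/36 = 1.8 × 3.53³/36 = 2.19935 m⁴.
Centre of pressure: y_p = y_c + I_c/(y_c·A) = 2.27667 + 2.19935/(2.27667 × 3.177) = 2.27667 + 0.304072 = 2.58074 m along the plane.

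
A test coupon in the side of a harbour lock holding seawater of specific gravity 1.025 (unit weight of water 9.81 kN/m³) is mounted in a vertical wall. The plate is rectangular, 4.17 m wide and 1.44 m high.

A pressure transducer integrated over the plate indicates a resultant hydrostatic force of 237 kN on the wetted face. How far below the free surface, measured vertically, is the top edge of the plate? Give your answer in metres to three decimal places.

d_top ≈ 3.205 m

γ = 1.025 × 9.81 = 10.05525 kN/m³.
A = 4.17 × 1.44 = 6.0048 m².
From F = γ·h_c·A, the centroid depth is h_c = 237/(10.05525 × 6.0048) = 3.92516 m.
The centroid lies 1.44/2 = 0.72 m below the top edge, so the top edge sits at h_top = 3.92516 − 0.72 = 3.20516 m below the surface.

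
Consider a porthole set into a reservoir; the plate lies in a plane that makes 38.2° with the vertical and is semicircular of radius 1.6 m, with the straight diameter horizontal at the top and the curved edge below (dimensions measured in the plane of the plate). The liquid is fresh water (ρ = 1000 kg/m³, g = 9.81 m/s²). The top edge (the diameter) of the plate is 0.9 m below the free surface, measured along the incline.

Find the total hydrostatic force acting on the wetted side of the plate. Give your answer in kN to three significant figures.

F ≈ 49.0 kN

γ = ρg = 1000 × 9.81 = 9810 N/m³ = 9.81 kN/m³.
The plate makes 38.2° with the vertical, i.e. θ = 90° − 38.2° = 51.8° to the horizontal. Measuring y along the incline from the free-surface line, vertical depth h = y·sinθ with sinθ = 0.785857.
The centroid of a semicircle lies 4r/(3π) = 0.679061 m from the diameter, here below the top edge, so y_c = 0.9 + 0.679061 = 1.57906 m and h_c = 1.57906 × 0.785857 = 1.24092 m.
A = πr²/2 = π × 1.6²/2 = 4.02124 m².
Resultant F = γ·h_c·A = 9.81 × 1.24092 × 4.02124 = 48.9523 kN.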